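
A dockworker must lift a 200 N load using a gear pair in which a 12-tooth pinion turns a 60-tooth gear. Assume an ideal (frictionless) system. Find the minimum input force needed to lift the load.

Gear pair MA = 60/12 = 5.
Effort = load / MA = 200 / 5 = 40 N.

40 N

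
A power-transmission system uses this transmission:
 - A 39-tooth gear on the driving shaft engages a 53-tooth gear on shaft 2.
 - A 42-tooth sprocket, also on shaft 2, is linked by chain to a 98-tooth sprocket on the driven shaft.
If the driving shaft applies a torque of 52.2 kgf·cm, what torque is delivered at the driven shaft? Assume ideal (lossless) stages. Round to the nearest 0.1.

After the gear mesh (53/39): 52.2 × 1.359 = 70.938 kgf·cm
After the chain (98/42): 70.938 × 2.3333 = 165.52 kgf·cm

165.5 kgf·cm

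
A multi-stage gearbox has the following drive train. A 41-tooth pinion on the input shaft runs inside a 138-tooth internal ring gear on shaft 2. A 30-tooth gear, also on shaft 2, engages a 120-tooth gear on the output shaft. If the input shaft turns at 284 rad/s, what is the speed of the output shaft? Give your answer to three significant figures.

internal gear 138/41 = 3.3659 → 284/3.3659 = 84.377 rad/s
gear mesh 120/30 = 4 → 84.377/4 = 21.094 rad/s

21.1 rad/s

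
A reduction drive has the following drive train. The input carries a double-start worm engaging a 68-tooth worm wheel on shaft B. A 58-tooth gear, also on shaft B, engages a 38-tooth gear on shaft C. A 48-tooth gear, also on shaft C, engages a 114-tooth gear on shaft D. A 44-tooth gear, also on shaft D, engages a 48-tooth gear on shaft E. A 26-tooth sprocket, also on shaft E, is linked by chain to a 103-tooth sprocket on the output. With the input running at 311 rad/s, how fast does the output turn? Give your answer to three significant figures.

1.36 rad/s

worm 68/2 = 34 → 311/34 = 9.1471 rad/s
gear mesh 38/58 = 0.65517 → 9.1471/0.65517 = 13.961 rad/s
gear mesh 114/48 = 2.375 → 13.961/2.375 = 5.8784 rad/s
gear mesh 48/44 = 1.0909 → 5.8784/1.0909 = 5.3886 rad/s
chain 103/26 = 3.9615 → 5.3886/3.9615 = 1.3602 rad/s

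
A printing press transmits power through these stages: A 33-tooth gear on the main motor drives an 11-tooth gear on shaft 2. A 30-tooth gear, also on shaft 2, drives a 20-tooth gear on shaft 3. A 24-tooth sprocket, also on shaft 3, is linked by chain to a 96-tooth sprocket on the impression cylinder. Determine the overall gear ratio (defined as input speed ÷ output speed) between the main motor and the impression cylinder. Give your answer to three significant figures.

Each stage contributes driven/driver: gear mesh 11/33 = 0.33333, gear mesh 20/30 = 0.66667, chain 96/24 = 4.
Overall: 0.33333 × 0.66667 × 4 = 0.88889.

0.889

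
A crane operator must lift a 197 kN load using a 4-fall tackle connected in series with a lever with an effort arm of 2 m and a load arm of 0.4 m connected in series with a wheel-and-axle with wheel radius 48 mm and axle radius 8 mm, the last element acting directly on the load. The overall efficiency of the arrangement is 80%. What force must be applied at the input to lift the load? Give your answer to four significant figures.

2.052 kN

Block-and-tackle MA = number of supporting rope parts = 4.
Lever MA = effort arm / load arm = 2/0.4 = 5.
Wheel-and-axle MA = R/r = 48/8 = 6.
Combined ideal MA = 4 × 5 × 6 = 120.
Actual MA = 120 × 0.80 = 96.
Effort = load / actual MA = 197 / 96 = 2.0521 kN.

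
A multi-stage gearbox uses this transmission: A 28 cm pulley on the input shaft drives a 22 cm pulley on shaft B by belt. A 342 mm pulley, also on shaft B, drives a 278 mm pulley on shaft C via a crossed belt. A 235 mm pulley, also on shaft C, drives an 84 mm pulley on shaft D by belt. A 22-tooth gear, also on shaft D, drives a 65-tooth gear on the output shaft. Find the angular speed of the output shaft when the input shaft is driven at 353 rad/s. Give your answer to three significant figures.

523 rad/s

the input shaft → shaft B (belt, 22/28): 353 ÷ 0.78571 = 449.27 rad/s
shaft B → shaft C (belt, 278/342): 449.27 ÷ 0.81287 = 552.7 rad/s
shaft C → shaft D (belt, 84/235): 552.7 ÷ 0.35745 = 1546.3 rad/s
shaft D → the output shaft (gear mesh, 65/22): 1546.3 ÷ 2.9545 = 523.35 rad/s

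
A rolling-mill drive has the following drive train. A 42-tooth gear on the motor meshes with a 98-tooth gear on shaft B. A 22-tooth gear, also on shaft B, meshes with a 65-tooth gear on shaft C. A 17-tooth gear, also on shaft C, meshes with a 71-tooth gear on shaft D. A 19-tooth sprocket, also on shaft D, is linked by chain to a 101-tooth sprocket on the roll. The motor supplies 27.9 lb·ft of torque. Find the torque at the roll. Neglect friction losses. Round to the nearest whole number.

4270 lb·ft

gear mesh 98/42 = 2.3333 → τ = 27.9·2.3333 = 65.1 lb·ft
gear mesh 65/22 = 2.9545 → τ = 65.1·2.9545 = 192.34 lb·ft
gear mesh 71/17 = 4.1765 → τ = 192.34·4.1765 = 803.31 lb·ft
chain 101/19 = 5.3158 → τ = 803.31·5.3158 = 4270.2 lb·ft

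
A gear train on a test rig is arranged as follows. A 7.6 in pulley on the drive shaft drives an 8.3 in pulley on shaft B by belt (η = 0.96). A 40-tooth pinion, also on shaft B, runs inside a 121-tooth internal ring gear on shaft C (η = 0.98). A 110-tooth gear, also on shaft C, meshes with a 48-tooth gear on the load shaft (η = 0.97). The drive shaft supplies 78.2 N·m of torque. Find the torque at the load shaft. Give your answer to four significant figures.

102.9 N·m

Belt: ratio = 8.3/7.6 = 1.0921; torque at shaft B = 78.2 × 1.0921 × 0.96 = 81.987 N·m.
Internal gear: ratio = 121/40 = 3.025; torque at shaft C = 81.987 × 3.025 × 0.98 = 243.05 N·m.
Gear mesh: ratio = 48/110 = 0.43636; torque at the load shaft = 243.05 × 0.43636 × 0.97 = 102.88 N·m.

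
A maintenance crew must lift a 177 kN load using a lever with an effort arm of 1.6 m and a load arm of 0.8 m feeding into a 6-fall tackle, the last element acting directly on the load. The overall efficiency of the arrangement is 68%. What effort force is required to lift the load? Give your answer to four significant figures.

21.69 kN

Lever MA = effort arm / load arm = 1.6/0.8 = 2.
Block-and-tackle MA = number of supporting rope parts = 6.
Combined ideal MA = 2 × 6 = 12.
Actual MA = 12 × 0.68 = 8.16.
Effort = load / actual MA = 177 / 8.16 = 21.691 kN.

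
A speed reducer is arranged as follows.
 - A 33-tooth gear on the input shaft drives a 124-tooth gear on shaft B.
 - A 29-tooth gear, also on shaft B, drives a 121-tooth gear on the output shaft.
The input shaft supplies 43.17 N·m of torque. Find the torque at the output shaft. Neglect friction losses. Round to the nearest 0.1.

gear mesh 124/33 = 3.7576 → τ = 43.17·3.7576 = 162.21 N·m
gear mesh 121/29 = 4.1724 → τ = 162.21·4.1724 = 676.83 N·m

676.8 N·m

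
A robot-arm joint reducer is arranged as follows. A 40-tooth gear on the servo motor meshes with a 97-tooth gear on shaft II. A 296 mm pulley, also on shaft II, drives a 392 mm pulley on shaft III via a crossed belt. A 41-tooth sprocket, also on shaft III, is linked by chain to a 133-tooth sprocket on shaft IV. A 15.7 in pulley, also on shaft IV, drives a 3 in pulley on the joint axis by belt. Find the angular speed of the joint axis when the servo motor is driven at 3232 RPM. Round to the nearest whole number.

1624 RPM

gear mesh 97/40 = 2.425 → 3232/2.425 = 1332.8 RPM
belt 392/296 = 1.3243 → 1332.8/1.3243 = 1006.4 RPM
chain 133/41 = 3.2439 → 1006.4/3.2439 = 310.24 RPM
belt 3/15.7 = 0.19108 → 310.24/0.19108 = 1623.6 RPM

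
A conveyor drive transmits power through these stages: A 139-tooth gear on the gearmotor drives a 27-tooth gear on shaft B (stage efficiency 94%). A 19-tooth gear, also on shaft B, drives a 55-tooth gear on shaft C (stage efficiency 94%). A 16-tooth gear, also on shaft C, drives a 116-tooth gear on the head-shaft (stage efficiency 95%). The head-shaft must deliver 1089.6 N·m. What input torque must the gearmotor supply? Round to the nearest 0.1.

318.4 N·m

Overall ratio R = 0.19424 × 2.8947 × 7.25 = 4.0766; overall efficiency η = 0.94 × 0.94 × 0.95 = 0.8394.
Input torque = output torque / (R × η) = 1089.6 / (4.0766 × 0.8394) = 318.41 N·m.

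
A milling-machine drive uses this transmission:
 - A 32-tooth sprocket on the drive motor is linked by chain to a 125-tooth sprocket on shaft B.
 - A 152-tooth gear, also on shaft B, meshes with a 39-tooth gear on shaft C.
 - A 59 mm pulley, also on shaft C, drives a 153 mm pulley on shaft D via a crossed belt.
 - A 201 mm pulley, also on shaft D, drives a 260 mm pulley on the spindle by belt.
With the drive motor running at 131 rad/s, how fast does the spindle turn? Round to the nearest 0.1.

39.0 rad/s

chain 125/32 = 3.9062 → 131/3.9062 = 33.536 rad/s
gear mesh 39/152 = 0.25658 → 33.536/0.25658 = 130.7 rad/s
belt 153/59 = 2.5932 → 130.7/2.5932 = 50.402 rad/s
belt 260/201 = 1.2935 → 50.402/1.2935 = 38.965 rad/s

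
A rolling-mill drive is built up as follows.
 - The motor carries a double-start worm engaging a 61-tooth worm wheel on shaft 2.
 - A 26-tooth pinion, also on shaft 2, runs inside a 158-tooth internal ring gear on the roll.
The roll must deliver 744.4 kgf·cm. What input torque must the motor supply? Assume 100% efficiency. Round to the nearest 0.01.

4.02 kgf·cm

Overall ratio R = 30.5 × 6.0769 = 185.35.
Input torque = output torque / R = 744.4 / 185.35 = 4.0163 kgf·cm.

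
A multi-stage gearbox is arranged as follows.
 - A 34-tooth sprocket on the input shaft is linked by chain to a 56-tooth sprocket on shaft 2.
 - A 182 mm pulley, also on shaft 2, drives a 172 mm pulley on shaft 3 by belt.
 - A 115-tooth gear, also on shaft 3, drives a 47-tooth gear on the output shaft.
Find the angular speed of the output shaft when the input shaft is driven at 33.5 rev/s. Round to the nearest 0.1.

Chain: ratio = 56/34 = 1.6471, so shaft 2 turns at 33.5 / 1.6471 = 20.339 rev/s.
Belt: ratio = 172/182 = 0.94505, so shaft 3 turns at 20.339 / 0.94505 = 21.522 rev/s.
Gear mesh: ratio = 47/115 = 0.4087, so the output shaft turns at 21.522 / 0.4087 = 52.66 rev/s.

52.7 rev/s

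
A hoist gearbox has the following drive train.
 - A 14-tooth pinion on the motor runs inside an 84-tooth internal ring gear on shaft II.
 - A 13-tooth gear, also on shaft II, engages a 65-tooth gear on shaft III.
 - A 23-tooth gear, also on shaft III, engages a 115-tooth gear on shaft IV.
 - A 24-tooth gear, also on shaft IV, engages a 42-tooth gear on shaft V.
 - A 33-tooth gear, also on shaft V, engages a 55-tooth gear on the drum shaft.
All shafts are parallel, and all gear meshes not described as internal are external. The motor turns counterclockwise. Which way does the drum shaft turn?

the motor → shaft II: internal mesh, same direction → CCW.
shaft II → shaft III: external mesh, 1 reversal → CW.
shaft III → shaft IV: external mesh, 1 reversal → CCW.
shaft IV → shaft V: external mesh, 1 reversal → CW.
shaft V → the drum shaft: external mesh, 1 reversal → CCW.
4 reversals in total — an even number — so the drum shaft turns the same way as the motor.

counterclockwise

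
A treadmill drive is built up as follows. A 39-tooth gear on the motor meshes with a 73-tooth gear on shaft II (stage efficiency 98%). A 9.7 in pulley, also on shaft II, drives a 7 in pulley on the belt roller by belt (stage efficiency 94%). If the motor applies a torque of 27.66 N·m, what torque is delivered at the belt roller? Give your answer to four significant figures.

After the gear mesh (73/39): 27.66 × 1.8718 × 0.98 = 50.738 N·m
After the belt (7/9.7): 50.738 × 0.72165 × 0.94 = 34.418 N·m

34.42 N·m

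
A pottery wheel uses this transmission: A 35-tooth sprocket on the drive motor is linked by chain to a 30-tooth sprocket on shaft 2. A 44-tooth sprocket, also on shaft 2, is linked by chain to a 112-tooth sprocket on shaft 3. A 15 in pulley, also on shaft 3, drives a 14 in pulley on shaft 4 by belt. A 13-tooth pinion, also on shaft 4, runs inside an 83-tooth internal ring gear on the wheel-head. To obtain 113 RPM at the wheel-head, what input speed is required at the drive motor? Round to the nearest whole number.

1469 RPM

Overall ratio R = 0.85714 × 2.5455 × 0.93333 × 6.3846 = 13.001.
Required input speed = output speed × R = 113 × 13.001 = 1469.2 RPM.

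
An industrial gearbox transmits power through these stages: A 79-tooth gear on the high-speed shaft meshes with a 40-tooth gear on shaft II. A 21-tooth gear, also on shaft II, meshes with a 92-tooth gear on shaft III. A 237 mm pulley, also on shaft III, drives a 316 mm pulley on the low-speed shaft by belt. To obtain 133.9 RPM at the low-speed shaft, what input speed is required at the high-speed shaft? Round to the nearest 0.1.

Overall ratio R = 0.50633 × 4.381 × 1.3333 = 2.9576.
Required input speed = output speed × R = 133.9 × 2.9576 = 396.02 RPM.

396.0 RPM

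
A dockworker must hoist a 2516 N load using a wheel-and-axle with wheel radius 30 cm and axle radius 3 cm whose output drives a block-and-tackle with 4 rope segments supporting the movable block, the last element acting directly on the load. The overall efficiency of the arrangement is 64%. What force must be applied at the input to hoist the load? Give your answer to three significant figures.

Wheel-and-axle MA = R/r = 30/3 = 10.
Block-and-tackle MA = number of supporting rope parts = 4.
Combined ideal MA = 10 × 4 = 40.
Actual MA = 40 × 0.64 = 25.6.
Effort = load / actual MA = 2516 / 25.6 = 98.281 N.

98.3 N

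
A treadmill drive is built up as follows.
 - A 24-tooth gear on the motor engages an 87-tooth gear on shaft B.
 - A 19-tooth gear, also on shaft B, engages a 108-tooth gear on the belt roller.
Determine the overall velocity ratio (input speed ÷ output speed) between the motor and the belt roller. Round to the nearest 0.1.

20.6

Each stage contributes driven/driver: gear mesh 87/24 = 3.625, gear mesh 108/19 = 5.6842.
Overall: 3.625 × 5.6842 = 20.605.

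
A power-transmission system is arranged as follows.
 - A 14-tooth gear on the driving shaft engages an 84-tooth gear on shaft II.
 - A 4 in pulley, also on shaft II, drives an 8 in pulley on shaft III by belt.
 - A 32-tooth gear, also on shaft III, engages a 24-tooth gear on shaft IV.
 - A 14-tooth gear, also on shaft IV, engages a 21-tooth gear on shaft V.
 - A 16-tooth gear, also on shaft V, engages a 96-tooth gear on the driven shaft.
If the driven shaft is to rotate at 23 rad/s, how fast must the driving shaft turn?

1863 rad/s

Overall ratio R = 6 × 2 × 0.75 × 1.5 × 6 = 81.
Required input speed = output speed × R = 23 × 81 = 1863 rad/s.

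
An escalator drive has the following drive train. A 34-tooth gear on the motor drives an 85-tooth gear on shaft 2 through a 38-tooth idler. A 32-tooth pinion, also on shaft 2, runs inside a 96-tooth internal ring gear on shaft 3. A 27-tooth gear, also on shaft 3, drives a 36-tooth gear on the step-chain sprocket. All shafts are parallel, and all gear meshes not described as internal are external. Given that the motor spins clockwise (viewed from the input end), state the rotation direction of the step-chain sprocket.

anticlockwise

the motor → shaft 2: driver → idler → driven is 2 external meshes, 2 reversals → CW.
shaft 2 → shaft 3: internal mesh, same direction → CW.
shaft 3 → the step-chain sprocket: external mesh, 1 reversal → CCW.
3 reversals in total — an odd number — so the step-chain sprocket turns opposite to the motor.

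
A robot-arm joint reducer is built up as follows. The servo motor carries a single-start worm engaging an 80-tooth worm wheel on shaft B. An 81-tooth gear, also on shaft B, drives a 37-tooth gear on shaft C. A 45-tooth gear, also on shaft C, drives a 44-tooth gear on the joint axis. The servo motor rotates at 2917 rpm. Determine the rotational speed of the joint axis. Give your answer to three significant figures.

worm 80/1 = 80 → 2917/80 = 36.462 rpm
gear mesh 37/81 = 0.45679 → 36.462/0.45679 = 79.823 rpm
gear mesh 44/45 = 0.97778 → 79.823/0.97778 = 81.637 rpm

81.6 rpm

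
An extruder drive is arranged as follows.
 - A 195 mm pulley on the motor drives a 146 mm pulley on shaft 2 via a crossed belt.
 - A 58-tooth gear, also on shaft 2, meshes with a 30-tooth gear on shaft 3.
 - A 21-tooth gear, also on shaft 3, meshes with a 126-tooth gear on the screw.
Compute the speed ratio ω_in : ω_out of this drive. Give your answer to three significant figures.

2.32

Each stage contributes driven/driver: belt 146/195 = 0.74872, gear mesh 30/58 = 0.51724, gear mesh 126/21 = 6.
Overall: 0.74872 × 0.51724 × 6 = 2.3236.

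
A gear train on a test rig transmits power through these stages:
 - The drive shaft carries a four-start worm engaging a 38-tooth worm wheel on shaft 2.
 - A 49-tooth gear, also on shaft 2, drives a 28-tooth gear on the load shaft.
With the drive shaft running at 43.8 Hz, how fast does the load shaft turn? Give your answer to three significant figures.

the drive shaft → shaft 2 (worm, 38/4): 43.8 ÷ 9.5 = 4.6105 Hz
shaft 2 → the load shaft (gear mesh, 28/49): 4.6105 ÷ 0.57143 = 8.0684 Hz

8.07 Hz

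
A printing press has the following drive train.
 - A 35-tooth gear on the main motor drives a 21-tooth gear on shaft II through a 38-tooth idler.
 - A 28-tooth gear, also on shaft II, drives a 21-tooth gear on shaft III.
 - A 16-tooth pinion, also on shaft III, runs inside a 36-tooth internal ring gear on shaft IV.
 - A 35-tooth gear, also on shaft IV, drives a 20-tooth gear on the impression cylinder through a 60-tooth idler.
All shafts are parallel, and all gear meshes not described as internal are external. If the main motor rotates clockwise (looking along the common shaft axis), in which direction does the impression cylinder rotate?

the main motor → shaft II: driver → idler → driven is 2 external meshes, 2 reversals → CW.
shaft II → shaft III: external mesh, 1 reversal → CCW.
shaft III → shaft IV: internal mesh, same direction → CCW.
shaft IV → the impression cylinder: driver → idler → driven is 2 external meshes, 2 reversals → CCW.
5 reversals in total — an odd number — so the impression cylinder turns opposite to the main motor.

counterclockwise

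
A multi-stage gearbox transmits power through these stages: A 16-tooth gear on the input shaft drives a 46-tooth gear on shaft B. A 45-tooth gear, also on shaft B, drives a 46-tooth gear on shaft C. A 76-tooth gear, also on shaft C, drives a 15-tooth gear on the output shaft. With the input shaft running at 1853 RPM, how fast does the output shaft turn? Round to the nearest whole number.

gear mesh 46/16 = 2.875 → 1853/2.875 = 644.52 RPM
gear mesh 46/45 = 1.0222 → 644.52/1.0222 = 630.51 RPM
gear mesh 15/76 = 0.19737 → 630.51/0.19737 = 3194.6 RPM

3195 RPM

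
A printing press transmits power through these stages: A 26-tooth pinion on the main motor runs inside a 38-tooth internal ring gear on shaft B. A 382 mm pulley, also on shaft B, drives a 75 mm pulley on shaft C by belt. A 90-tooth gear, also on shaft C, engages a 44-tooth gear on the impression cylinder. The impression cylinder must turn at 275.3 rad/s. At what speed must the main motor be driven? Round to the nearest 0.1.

38.6 rad/s

Overall ratio R = 1.4615 × 0.19634 × 0.48889 = 0.14029.
Required input speed = output speed × R = 275.3 × 0.14029 = 38.621 rad/s.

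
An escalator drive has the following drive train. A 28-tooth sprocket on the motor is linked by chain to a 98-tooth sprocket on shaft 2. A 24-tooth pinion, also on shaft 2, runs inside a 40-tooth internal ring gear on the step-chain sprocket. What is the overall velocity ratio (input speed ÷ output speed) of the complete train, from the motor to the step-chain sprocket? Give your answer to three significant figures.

Each stage contributes driven/driver: chain 98/28 = 3.5, internal gear 40/24 = 1.6667.
Overall: 3.5 × 1.6667 = 5.8333.

5.83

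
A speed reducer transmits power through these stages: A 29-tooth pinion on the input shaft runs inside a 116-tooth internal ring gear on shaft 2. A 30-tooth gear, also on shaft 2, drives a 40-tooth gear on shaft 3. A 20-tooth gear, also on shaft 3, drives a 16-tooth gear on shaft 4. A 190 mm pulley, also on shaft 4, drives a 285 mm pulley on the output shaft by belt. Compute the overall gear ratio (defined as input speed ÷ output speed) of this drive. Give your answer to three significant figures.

Each stage contributes driven/driver: internal gear 116/29 = 4, gear mesh 40/30 = 1.3333, gear mesh 16/20 = 0.8, belt 285/190 = 1.5.
Overall: 4 × 1.3333 × 0.8 × 1.5 = 6.4.

6.40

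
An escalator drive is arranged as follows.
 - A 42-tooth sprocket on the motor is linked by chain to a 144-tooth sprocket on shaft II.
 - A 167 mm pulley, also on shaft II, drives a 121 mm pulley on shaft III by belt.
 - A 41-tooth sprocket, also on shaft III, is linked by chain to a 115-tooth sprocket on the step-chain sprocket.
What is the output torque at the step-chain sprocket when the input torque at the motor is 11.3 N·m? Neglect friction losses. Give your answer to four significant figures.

Chain: ratio = 144/42 = 3.4286; torque at shaft II = 11.3 × 3.4286 = 38.743 N·m.
Belt: ratio = 121/167 = 0.72455; torque at shaft III = 38.743 × 0.72455 = 28.071 N·m.
Chain: ratio = 115/41 = 2.8049; torque at the step-chain sprocket = 28.071 × 2.8049 = 78.736 N·m.

78.74 N·m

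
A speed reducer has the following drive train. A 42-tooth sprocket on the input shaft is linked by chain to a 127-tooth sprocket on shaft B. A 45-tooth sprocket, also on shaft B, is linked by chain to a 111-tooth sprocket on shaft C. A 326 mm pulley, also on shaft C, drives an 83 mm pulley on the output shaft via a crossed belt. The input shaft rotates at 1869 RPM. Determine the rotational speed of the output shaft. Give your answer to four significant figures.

984.2 RPM

the input shaft → shaft B (chain, 127/42): 1869 ÷ 3.0238 = 618.09 RPM
shaft B → shaft C (chain, 111/45): 618.09 ÷ 2.4667 = 250.58 RPM
shaft C → the output shaft (belt, 83/326): 250.58 ÷ 0.2546 = 984.2 RPM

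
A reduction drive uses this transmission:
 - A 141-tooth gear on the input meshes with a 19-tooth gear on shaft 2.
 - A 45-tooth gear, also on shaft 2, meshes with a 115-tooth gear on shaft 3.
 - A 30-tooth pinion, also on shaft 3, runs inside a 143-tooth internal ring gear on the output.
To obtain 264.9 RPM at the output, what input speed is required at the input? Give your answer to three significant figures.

435 RPM

Overall ratio R = 0.13475 × 2.5556 × 4.7667 = 1.6415.
Required input speed = output speed × R = 264.9 × 1.6415 = 434.83 RPM.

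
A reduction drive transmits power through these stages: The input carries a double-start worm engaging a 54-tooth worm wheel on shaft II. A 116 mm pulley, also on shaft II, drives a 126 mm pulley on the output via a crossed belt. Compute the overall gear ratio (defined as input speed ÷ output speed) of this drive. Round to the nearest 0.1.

29.3

Each stage contributes driven/driver: worm 54/2 = 27, belt 126/116 = 1.0862.
Overall: 27 × 1.0862 = 29.328.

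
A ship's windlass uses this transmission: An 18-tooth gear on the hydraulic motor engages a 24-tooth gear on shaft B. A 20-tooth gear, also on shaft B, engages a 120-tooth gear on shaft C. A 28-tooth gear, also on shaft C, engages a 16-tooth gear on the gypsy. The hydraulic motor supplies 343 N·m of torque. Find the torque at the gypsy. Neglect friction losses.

1568 N·m

After the gear mesh (24/18): 343 × 1.3333 = 457.33 N·m
After the gear mesh (120/20): 457.33 × 6 = 2744 N·m
After the gear mesh (16/28): 2744 × 0.57143 = 1568 N·m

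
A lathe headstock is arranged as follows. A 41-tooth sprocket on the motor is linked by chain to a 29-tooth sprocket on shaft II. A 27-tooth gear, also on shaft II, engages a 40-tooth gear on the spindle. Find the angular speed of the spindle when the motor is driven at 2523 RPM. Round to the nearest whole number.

chain 29/41 = 0.70732 → 2523/0.70732 = 3567 RPM
gear mesh 40/27 = 1.4815 → 3567/1.4815 = 2407.7 RPM

2408 RPM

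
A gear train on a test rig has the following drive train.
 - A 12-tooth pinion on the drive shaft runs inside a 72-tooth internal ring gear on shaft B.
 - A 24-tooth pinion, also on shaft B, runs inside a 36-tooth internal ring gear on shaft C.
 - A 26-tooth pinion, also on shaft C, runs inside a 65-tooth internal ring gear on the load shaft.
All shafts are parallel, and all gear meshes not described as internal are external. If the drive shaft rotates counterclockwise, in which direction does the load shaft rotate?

the drive shaft → shaft B: internal mesh, same direction → CCW.
shaft B → shaft C: internal mesh, same direction → CCW.
shaft C → the load shaft: internal mesh, same direction → CCW.
0 reversals in total — an even number — so the load shaft turns the same way as the drive shaft.

counterclockwise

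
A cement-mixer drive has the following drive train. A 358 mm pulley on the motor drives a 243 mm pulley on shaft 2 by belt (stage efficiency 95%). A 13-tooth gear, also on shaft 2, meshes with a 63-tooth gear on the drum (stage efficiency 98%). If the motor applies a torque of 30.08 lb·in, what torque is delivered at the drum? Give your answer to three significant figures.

92.1 lb·in

Belt: ratio = 243/358 = 0.67877; torque at shaft 2 = 30.08 × 0.67877 × 0.95 = 19.397 lb·in.
Gear mesh: ratio = 63/13 = 4.8462; torque at the drum = 19.397 × 4.8462 × 0.98 = 92.119 lb·in.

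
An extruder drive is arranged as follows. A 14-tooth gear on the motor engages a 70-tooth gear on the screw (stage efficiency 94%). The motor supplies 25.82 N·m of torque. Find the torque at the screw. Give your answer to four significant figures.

121.4 N·m

gear mesh 70/14 = 5 → τ = 25.82·5·0.94 = 121.35 N·m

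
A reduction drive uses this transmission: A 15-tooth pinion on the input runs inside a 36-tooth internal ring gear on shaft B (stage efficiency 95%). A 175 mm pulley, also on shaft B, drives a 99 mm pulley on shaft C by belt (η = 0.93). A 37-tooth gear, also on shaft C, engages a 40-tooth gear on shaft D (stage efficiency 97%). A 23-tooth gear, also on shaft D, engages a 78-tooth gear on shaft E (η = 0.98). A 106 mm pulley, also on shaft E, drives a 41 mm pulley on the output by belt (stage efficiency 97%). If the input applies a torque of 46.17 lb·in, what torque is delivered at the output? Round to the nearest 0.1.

Internal gear: ratio = 36/15 = 2.4; torque at shaft B = 46.17 × 2.4 × 0.95 = 105.27 lb·in.
Belt: ratio = 99/175 = 0.56571; torque at shaft C = 105.27 × 0.56571 × 0.93 = 55.383 lb·in.
Gear mesh: ratio = 40/37 = 1.0811; torque at shaft D = 55.383 × 1.0811 × 0.97 = 58.077 lb·in.
Gear mesh: ratio = 78/23 = 3.3913; torque at shaft E = 58.077 × 3.3913 × 0.98 = 193.02 lb·in.
Belt: ratio = 41/106 = 0.38679; torque at the output = 193.02 × 0.38679 × 0.97 = 72.418 lb·in.

72.4 lb·in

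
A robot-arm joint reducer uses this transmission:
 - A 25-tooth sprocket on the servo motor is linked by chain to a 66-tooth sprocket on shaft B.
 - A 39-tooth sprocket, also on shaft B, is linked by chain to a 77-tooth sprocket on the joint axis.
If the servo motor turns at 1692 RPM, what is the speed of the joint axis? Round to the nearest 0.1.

324.6 RPM

the servo motor → shaft B (chain, 66/25): 1692 ÷ 2.64 = 640.91 RPM
shaft B → the joint axis (chain, 77/39): 640.91 ÷ 1.9744 = 324.62 RPM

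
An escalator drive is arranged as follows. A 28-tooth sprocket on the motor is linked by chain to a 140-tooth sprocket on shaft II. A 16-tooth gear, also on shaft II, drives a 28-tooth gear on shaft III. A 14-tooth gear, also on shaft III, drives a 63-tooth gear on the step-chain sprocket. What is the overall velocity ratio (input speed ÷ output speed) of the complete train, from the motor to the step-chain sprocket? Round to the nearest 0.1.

Each stage contributes driven/driver: chain 140/28 = 5, gear mesh 28/16 = 1.75, gear mesh 63/14 = 4.5.
Overall: 5 × 1.75 × 4.5 = 39.375.

39.4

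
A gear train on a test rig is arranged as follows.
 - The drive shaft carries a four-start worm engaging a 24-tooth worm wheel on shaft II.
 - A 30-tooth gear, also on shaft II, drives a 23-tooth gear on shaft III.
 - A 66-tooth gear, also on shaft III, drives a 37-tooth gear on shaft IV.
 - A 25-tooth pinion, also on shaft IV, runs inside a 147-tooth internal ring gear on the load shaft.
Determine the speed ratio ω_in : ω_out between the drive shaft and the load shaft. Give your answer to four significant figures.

15.16

Each stage contributes driven/driver: worm 24/4 = 6, gear mesh 23/30 = 0.76667, gear mesh 37/66 = 0.56061, internal gear 147/25 = 5.88.
Overall: 6 × 0.76667 × 0.56061 × 5.88 = 15.163.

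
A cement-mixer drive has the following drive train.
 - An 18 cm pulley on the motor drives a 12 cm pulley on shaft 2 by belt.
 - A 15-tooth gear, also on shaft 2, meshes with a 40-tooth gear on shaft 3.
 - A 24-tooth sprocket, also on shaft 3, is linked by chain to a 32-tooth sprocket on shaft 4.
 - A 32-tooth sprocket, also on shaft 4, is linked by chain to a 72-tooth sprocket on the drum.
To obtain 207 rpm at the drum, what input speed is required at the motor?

1104 rpm

Overall ratio R = 0.66667 × 2.6667 × 1.3333 × 2.25 = 5.3333.
Required input speed = output speed × R = 207 × 5.3333 = 1104 rpm.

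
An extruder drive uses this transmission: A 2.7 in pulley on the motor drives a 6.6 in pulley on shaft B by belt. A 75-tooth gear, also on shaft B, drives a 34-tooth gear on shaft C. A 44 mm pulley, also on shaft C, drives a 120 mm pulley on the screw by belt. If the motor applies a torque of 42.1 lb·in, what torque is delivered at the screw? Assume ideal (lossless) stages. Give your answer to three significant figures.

127 lb·in

After the belt (6.6/2.7): 42.1 × 2.4444 = 102.91 lb·in
After the gear mesh (34/75): 102.91 × 0.45333 = 46.653 lb·in
After the belt (120/44): 46.653 × 2.7273 = 127.24 lb·in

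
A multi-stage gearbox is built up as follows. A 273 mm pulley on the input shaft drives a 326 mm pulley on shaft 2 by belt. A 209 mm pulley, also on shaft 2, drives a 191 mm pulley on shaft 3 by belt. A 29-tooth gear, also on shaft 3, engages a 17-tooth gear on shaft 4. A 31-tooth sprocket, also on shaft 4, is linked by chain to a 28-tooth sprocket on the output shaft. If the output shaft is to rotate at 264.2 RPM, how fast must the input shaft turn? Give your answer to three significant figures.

Overall ratio R = 1.1941 × 0.91388 × 0.58621 × 0.90323 = 0.57782.
Required input speed = output speed × R = 264.2 × 0.57782 = 152.66 RPM.

153 RPM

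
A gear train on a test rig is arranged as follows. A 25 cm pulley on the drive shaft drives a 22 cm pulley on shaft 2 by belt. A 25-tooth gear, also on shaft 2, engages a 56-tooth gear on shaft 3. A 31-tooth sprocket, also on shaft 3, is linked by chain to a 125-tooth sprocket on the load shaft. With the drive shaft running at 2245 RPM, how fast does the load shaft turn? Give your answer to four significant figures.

282.4 RPM

belt 22/25 = 0.88 → 2245/0.88 = 2551.1 RPM
gear mesh 56/25 = 2.24 → 2551.1/2.24 = 1138.9 RPM
chain 125/31 = 4.0323 → 1138.9/4.0323 = 282.45 RPM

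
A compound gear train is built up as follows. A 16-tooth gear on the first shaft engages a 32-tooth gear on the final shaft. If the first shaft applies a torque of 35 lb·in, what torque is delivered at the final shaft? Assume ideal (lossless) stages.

70 lb·in

Gear mesh: ratio = 32/16 = 2; torque at the final shaft = 35 × 2 = 70 lb·in.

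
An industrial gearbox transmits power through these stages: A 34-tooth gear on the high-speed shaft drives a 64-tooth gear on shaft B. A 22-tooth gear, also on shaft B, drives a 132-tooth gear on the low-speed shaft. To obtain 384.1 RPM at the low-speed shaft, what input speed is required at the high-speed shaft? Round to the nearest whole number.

4338 RPM

Overall ratio R = 1.8824 × 6 = 11.294.
Required input speed = output speed × R = 384.1 × 11.294 = 4338.1 RPM.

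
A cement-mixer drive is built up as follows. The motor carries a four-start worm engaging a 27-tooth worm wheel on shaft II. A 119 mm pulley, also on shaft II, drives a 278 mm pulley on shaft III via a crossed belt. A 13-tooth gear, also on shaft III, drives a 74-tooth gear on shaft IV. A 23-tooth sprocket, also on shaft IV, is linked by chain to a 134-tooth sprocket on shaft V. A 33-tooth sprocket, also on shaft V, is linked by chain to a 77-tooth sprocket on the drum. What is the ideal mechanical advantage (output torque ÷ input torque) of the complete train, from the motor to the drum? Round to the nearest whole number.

1220

Each stage contributes driven/driver: worm 27/4 = 6.75, belt 278/119 = 2.3361, gear mesh 74/13 = 5.6923, chain 134/23 = 5.8261, chain 77/33 = 2.3333.
Overall: 6.75 × 2.3361 × 5.6923 × 5.8261 × 2.3333 = 1220.2.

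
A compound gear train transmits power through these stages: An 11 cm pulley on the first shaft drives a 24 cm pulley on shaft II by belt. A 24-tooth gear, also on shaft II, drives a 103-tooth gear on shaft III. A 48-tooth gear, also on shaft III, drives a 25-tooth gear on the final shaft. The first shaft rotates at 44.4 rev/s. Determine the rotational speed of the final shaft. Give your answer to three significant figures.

9.10 rev/s

the first shaft → shaft II (belt, 24/11): 44.4 ÷ 2.1818 = 20.35 rev/s
shaft II → shaft III (gear mesh, 103/24): 20.35 ÷ 4.2917 = 4.7417 rev/s
shaft III → the final shaft (gear mesh, 25/48): 4.7417 ÷ 0.52083 = 9.1042 rev/s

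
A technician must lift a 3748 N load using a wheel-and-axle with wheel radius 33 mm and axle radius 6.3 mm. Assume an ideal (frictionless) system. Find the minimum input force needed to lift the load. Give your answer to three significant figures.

Wheel-and-axle MA = R/r = 33/6.3 = 5.2381.
Effort = load / MA = 3748 / 5.2381 = 715.53 N.

716 N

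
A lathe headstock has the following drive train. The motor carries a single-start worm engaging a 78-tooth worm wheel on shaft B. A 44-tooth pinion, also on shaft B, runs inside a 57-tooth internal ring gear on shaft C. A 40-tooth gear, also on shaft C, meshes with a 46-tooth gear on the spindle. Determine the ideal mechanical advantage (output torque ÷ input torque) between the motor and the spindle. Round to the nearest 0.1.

116.2

Each stage contributes driven/driver: worm 78/1 = 78, internal gear 57/44 = 1.2955, gear mesh 46/40 = 1.15.
Overall: 78 × 1.2955 × 1.15 = 116.2.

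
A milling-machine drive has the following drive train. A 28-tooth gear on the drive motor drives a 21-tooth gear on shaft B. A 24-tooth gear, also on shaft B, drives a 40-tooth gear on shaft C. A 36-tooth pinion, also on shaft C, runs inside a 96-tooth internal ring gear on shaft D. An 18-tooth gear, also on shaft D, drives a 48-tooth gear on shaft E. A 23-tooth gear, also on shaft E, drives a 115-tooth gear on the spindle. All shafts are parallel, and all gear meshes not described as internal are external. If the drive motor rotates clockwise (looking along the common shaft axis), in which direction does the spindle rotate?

the drive motor → shaft B: external mesh, 1 reversal → CCW.
shaft B → shaft C: external mesh, 1 reversal → CW.
shaft C → shaft D: internal mesh, same direction → CW.
shaft D → shaft E: external mesh, 1 reversal → CCW.
shaft E → the spindle: external mesh, 1 reversal → CW.
4 reversals in total — an even number — so the spindle turns the same way as the drive motor.

clockwise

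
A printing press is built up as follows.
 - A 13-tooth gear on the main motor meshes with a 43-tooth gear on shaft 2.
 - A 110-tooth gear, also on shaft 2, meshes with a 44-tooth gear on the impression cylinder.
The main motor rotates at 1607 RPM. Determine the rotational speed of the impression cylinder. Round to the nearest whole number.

1215 RPM

the main motor → shaft 2 (gear mesh, 43/13): 1607 ÷ 3.3077 = 485.84 RPM
shaft 2 → the impression cylinder (gear mesh, 44/110): 485.84 ÷ 0.4 = 1214.6 RPM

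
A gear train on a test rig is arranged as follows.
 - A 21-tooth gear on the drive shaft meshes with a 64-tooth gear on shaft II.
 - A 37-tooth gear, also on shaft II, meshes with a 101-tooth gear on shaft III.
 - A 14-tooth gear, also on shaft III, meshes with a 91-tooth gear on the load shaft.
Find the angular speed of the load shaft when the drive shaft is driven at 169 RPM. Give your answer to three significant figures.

the drive shaft → shaft II (gear mesh, 64/21): 169 ÷ 3.0476 = 55.453 RPM
shaft II → shaft III (gear mesh, 101/37): 55.453 ÷ 2.7297 = 20.315 RPM
shaft III → the load shaft (gear mesh, 91/14): 20.315 ÷ 6.5 = 3.1253 RPM

3.13 RPM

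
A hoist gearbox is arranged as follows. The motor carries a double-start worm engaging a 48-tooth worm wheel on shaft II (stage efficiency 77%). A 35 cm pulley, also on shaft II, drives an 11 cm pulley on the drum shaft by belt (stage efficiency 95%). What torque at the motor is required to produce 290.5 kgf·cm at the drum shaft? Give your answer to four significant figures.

52.65 kgf·cm

Overall ratio R = 24 × 0.31429 = 7.5429; overall efficiency η = 0.77 × 0.95 = 0.7315.
Input torque = output torque / (R × η) = 290.5 / (7.5429 × 0.7315) = 52.65 kgf·cm.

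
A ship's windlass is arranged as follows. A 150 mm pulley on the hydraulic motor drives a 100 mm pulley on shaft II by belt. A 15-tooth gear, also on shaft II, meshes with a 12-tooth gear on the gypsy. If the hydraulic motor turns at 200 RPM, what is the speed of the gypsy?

belt 100/150 = 0.66667 → 200/0.66667 = 300 RPM
gear mesh 12/15 = 0.8 → 300/0.8 = 375 RPM

375 RPM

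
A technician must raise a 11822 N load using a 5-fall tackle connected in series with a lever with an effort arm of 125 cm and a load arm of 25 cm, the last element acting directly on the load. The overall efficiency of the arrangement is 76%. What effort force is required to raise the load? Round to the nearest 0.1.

622.2 N

Block-and-tackle MA = number of supporting rope parts = 5.
Lever MA = effort arm / load arm = 125/25 = 5.
Combined ideal MA = 5 × 5 = 25.
Actual MA = 25 × 0.76 = 19.
Effort = load / actual MA = 11822 / 19 = 622.21 N.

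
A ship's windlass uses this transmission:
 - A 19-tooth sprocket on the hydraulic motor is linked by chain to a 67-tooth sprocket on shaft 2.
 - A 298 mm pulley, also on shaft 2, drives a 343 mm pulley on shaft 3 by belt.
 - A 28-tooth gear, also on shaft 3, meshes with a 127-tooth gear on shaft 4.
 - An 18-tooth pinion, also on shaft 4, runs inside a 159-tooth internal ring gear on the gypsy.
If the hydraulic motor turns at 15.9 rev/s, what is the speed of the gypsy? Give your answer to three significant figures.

0.0978 rev/s

chain 67/19 = 3.5263 → 15.9/3.5263 = 4.509 rev/s
belt 343/298 = 1.151 → 4.509/1.151 = 3.9174 rev/s
gear mesh 127/28 = 4.5357 → 3.9174/4.5357 = 0.86368 rev/s
internal gear 159/18 = 8.8333 → 0.86368/8.8333 = 0.097775 rev/s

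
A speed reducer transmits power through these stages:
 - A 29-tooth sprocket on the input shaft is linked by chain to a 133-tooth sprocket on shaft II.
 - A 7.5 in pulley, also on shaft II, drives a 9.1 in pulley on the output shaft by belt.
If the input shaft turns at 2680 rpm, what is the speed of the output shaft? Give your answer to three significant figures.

482 rpm

chain 133/29 = 4.5862 → 2680/4.5862 = 584.36 rpm
belt 9.1/7.5 = 1.2133 → 584.36/1.2133 = 481.62 rpm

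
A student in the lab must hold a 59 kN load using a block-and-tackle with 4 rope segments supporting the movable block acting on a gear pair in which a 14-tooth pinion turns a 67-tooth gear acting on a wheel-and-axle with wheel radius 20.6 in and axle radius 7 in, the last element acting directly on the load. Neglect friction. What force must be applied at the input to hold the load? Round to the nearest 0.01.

1.05 kN

Block-and-tackle MA = number of supporting rope parts = 4.
Gear pair MA = 67/14 = 4.7857.
Wheel-and-axle MA = R/r = 20.6/7 = 2.9429.
Combined ideal MA = 4 × 4.7857 × 2.9429 = 56.335.
Effort = load / MA = 59 / 56.335 = 1.0473 kN.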